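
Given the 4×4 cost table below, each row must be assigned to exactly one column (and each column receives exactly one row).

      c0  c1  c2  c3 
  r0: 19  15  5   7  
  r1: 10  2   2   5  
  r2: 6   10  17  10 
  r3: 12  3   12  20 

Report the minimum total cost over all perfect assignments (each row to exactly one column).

Minimum assignment cost: 18

optimal assignment: row0→col3 (cost 7), row1→col2 (cost 2), row2→col0 (cost 6), row3→col1 (cost 3)
total = 7 + 2 + 6 + 3 = 18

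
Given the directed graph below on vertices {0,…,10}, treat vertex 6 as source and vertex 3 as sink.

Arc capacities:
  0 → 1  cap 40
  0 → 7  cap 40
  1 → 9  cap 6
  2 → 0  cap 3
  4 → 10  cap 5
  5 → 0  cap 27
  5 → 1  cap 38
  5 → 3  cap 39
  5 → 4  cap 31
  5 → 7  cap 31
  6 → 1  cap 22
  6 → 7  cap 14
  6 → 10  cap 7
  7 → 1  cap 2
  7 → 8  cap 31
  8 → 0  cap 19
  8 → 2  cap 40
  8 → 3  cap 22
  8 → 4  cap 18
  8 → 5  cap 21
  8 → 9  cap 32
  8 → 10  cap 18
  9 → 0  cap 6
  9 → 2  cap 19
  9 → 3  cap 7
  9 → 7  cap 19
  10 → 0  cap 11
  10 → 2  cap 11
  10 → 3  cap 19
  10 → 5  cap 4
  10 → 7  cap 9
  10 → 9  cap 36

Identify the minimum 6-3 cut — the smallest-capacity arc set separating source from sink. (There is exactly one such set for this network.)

augment #1: 6→10→3 push 7
augment #2: 6→1→9→3 push 6
augment #3: 6→7→8→3 push 14
max flow = 27; residual-reachable set from 6 gives S-side
cut edges (S→T): {(1,9), (6,7), (6,10)} total cap 27

Min-cut arcs: {(1,9), (6,7), (6,10)} (total capacity 27)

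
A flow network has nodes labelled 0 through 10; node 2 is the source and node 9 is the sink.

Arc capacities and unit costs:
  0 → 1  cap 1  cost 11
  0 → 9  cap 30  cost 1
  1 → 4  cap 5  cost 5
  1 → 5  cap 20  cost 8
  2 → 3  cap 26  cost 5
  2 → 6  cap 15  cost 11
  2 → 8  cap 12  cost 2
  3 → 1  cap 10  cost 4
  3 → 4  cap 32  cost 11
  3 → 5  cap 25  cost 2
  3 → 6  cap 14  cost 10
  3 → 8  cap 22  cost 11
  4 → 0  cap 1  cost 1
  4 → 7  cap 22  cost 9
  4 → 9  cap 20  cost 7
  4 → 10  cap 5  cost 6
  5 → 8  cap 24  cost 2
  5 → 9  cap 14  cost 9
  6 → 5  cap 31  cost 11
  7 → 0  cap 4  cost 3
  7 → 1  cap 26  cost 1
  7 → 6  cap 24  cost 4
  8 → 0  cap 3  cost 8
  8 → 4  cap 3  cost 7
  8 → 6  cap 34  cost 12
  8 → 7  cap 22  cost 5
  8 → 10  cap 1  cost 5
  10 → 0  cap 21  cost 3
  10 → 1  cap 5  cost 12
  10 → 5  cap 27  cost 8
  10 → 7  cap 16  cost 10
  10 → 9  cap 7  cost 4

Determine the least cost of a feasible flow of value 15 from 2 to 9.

Minimum cost for 15 units: 195

shortest-cost path #1: 2→8→10→9 push 1 @ unit cost 11 (adds 11)
shortest-cost path #2: 2→8→0→9 push 3 @ unit cost 11 (adds 33)
shortest-cost path #3: 2→8→4→0→9 push 1 @ unit cost 11 (adds 11)
shortest-cost path #4: 2→8→7→0→9 push 4 @ unit cost 11 (adds 44)
shortest-cost path #5: 2→3→5→9 push 6 @ unit cost 16 (adds 96)
total cost = 195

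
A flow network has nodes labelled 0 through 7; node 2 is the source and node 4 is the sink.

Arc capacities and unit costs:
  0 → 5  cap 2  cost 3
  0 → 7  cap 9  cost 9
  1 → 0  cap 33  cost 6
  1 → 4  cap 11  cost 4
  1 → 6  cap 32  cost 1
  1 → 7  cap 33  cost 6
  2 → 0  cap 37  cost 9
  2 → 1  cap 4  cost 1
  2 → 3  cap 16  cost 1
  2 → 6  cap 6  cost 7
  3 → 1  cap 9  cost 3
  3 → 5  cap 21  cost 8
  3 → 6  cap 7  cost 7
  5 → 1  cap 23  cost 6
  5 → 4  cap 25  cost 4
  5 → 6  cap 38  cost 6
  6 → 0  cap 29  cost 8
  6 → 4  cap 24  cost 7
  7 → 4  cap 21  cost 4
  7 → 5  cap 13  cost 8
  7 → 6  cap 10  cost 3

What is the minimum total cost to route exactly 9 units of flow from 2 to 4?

Minimum cost for 9 units: 60

shortest-cost path #1: 2→1→4 push 4 @ unit cost 5 (adds 20)
shortest-cost path #2: 2→3→1→4 push 5 @ unit cost 8 (adds 40)
total cost = 60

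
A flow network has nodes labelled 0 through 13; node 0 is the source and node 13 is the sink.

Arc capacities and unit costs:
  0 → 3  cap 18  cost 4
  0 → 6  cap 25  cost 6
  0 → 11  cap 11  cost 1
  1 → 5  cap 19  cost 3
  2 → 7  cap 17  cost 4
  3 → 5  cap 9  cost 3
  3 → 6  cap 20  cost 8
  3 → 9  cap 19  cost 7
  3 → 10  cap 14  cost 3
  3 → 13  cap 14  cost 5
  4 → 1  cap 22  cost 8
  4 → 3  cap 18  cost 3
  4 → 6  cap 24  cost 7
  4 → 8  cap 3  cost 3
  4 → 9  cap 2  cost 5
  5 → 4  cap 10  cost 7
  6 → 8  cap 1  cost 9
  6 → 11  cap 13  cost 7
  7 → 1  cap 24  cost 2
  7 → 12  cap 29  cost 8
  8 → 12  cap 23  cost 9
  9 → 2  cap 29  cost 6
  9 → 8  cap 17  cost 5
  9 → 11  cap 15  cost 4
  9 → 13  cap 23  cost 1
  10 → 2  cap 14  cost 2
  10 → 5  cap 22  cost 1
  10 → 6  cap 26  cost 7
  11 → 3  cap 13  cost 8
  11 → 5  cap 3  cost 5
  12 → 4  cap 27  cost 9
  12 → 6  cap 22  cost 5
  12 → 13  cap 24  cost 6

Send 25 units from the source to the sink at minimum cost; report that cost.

shortest-cost path #1: 0→3→13 push 14 @ unit cost 9 (adds 126)
shortest-cost path #2: 0→3→9→13 push 4 @ unit cost 12 (adds 48)
shortest-cost path #3: 0→11→3→9→13 push 7 @ unit cost 17 (adds 119)
total cost = 293

Minimum cost for 25 units: 293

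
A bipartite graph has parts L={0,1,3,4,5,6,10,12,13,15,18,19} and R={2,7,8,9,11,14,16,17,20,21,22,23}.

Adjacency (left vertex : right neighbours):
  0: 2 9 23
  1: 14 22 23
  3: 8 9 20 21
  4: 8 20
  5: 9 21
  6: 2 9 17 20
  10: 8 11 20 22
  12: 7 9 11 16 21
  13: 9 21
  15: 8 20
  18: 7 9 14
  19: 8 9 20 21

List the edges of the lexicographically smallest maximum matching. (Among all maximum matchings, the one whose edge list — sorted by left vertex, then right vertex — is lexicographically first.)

Lex-smallest maximum matching: {(0,2), (1,14), (3,8), (4,20), (5,9), (6,17), (10,11), (12,16), (13,21), (18,7)}

|M| = 10 (so the lex-smallest maximum matching has 10 edges)
process left vertices in ascending order; for each, take the smallest-labelled available neighbour that still permits 10 edges overall, or leave it unmatched if none does
lex-smallest matching: {0-2, 1-14, 3-8, 4-20, 5-9, 6-17, 10-11, 12-16, 13-21, 18-7}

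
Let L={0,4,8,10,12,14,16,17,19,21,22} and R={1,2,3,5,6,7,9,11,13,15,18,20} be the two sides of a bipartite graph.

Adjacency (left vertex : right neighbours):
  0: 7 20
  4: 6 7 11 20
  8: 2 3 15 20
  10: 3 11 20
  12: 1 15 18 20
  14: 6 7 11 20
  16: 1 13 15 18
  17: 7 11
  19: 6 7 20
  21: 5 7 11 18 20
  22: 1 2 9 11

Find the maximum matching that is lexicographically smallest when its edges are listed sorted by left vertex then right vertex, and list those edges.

Lex-smallest maximum matching: {(0,7), (4,6), (8,2), (10,3), (12,1), (14,11), (16,13), (19,20), (21,5), (22,9)}

|M| = 10 (so the lex-smallest maximum matching has 10 edges)
process left vertices in ascending order; for each, take the smallest-labelled available neighbour that still permits 10 edges overall, or leave it unmatched if none does
lex-smallest matching: {0-7, 4-6, 8-2, 10-3, 12-1, 14-11, 16-13, 19-20, 21-5, 22-9}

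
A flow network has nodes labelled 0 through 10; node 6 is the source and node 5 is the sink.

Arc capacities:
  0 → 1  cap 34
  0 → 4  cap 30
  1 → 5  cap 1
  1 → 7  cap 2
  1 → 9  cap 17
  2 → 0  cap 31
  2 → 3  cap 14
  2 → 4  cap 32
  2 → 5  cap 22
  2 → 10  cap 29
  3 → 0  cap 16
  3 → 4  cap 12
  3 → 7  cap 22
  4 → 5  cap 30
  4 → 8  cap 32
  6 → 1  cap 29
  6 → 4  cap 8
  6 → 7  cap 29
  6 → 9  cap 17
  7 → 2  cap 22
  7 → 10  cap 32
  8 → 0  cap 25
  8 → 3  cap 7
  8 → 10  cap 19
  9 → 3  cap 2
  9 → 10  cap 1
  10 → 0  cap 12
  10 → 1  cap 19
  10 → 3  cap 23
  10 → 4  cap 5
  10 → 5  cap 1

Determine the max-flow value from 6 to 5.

augment #1: 6→1→5 bottleneck 1, total now 1
augment #2: 6→4→5 bottleneck 8, total now 9
augment #3: 6→7→2→5 bottleneck 22, total now 31
augment #4: 6→7→10→5 bottleneck 1, total now 32
augment #5: 6→7→10→4→5 bottleneck 5, total now 37
augment #6: 6→9→3→4→5 bottleneck 2, total now 39
augment #7: 6→7→10→0→4→5 bottleneck 1, total now 40
augment #8: 6→9→10→0→4→5 bottleneck 1, total now 41
augment #9: 6→1→7→10→0→4→5 bottleneck 2, total now 43

Maximum flow value: 43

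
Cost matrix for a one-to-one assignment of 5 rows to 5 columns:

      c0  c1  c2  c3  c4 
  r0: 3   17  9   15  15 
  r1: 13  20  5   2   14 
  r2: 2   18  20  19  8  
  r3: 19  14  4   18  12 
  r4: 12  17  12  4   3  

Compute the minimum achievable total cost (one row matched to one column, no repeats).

optimal assignment: row0→col1 (cost 17), row1→col3 (cost 2), row2→col0 (cost 2), row3→col2 (cost 4), row4→col4 (cost 3)
total = 17 + 2 + 2 + 4 + 3 = 28

Minimum assignment cost: 28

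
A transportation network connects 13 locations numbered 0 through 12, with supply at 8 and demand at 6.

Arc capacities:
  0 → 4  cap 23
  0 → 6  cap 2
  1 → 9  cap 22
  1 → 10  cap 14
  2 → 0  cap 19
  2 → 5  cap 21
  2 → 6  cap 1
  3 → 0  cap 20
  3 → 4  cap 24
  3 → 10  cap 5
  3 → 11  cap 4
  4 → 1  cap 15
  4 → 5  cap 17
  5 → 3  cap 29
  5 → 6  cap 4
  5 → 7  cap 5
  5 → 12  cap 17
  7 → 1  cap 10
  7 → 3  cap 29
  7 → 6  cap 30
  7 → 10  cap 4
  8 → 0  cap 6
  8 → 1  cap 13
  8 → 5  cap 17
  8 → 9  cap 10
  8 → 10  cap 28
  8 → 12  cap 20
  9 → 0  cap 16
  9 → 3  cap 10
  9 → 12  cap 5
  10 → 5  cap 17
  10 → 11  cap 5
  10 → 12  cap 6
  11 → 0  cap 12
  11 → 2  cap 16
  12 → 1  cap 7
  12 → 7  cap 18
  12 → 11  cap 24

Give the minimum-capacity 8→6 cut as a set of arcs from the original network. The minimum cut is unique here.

Min-cut arcs: {(0,6), (2,6), (5,6), (5,7), (12,7)} (total capacity 30)

augment #1: 8→0→6 push 2
augment #2: 8→5→6 push 4
augment #3: 8→5→7→6 push 5
augment #4: 8→12→7→6 push 18
augment #5: 8→10→11→2→6 push 1
max flow = 30; residual-reachable set from 8 gives S-side
cut edges (S→T): {(0,6), (2,6), (5,6), (5,7), (12,7)} total cap 30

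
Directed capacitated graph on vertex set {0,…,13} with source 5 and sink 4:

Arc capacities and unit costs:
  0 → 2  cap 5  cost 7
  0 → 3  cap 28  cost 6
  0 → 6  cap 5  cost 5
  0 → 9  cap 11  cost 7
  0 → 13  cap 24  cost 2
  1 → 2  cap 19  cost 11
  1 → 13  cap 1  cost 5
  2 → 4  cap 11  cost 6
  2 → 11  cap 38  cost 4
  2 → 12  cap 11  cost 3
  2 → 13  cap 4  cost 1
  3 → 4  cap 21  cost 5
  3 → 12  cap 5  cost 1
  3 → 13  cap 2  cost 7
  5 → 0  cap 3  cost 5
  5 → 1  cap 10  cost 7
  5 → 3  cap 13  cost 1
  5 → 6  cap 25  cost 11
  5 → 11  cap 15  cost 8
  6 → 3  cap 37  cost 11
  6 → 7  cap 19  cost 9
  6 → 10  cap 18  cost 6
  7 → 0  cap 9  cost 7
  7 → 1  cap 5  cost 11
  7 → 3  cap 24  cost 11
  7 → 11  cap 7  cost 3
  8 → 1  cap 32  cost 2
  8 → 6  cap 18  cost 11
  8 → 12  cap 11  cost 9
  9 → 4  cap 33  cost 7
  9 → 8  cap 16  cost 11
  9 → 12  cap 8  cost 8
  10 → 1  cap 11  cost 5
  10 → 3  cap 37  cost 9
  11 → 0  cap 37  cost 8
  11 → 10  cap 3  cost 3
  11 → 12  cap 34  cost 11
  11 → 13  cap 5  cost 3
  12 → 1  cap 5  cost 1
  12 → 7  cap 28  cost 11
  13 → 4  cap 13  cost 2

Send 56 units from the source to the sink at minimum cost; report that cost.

shortest-cost path #1: 5→3→4 push 13 @ unit cost 6 (adds 78)
shortest-cost path #2: 5→0→13→4 push 3 @ unit cost 9 (adds 27)
shortest-cost path #3: 5→11→13→4 push 5 @ unit cost 13 (adds 65)
shortest-cost path #4: 5→1→13→4 push 1 @ unit cost 14 (adds 14)
shortest-cost path #5: 5→11→0→13→4 push 4 @ unit cost 20 (adds 80)
shortest-cost path #6: 5→1→2→4 push 9 @ unit cost 24 (adds 216)
shortest-cost path #7: 5→11→10→3→4 push 3 @ unit cost 25 (adds 75)
shortest-cost path #8: 5→6→3→4 push 5 @ unit cost 27 (adds 135)
shortest-cost path #9: 5→11→0→2→4 push 2 @ unit cost 29 (adds 58)
shortest-cost path #10: 5→11→0→9→4 push 1 @ unit cost 30 (adds 30)
shortest-cost path #11: 5→6→3→10→11→0→9→4 push 3 @ unit cost 32 (adds 96)
shortest-cost path #12: 5→6→10→1→2→0→9→4 push 2 @ unit cost 40 (adds 80)
shortest-cost path #13: 5→6→7→0→9→4 push 5 @ unit cost 41 (adds 205)
total cost = 1159

Minimum cost for 56 units: 1159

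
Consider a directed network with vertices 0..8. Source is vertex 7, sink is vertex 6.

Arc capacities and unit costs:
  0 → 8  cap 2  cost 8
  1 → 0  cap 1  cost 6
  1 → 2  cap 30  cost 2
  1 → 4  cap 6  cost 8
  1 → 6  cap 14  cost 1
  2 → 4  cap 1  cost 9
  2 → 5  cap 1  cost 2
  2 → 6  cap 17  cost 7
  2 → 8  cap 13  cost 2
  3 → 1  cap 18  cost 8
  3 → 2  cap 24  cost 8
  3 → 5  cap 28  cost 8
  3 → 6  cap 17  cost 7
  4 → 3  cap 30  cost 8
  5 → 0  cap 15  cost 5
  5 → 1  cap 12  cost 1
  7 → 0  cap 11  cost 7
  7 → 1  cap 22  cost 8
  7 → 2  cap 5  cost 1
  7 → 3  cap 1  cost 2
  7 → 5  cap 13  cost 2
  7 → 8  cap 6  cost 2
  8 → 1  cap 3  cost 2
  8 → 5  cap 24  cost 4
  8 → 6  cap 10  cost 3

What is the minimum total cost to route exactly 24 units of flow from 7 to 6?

Minimum cost for 24 units: 117

shortest-cost path #1: 7→5→1→6 push 12 @ unit cost 4 (adds 48)
shortest-cost path #2: 7→8→6 push 6 @ unit cost 5 (adds 30)
shortest-cost path #3: 7→2→8→6 push 4 @ unit cost 6 (adds 24)
shortest-cost path #4: 7→2→8→1→6 push 1 @ unit cost 6 (adds 6)
shortest-cost path #5: 7→1→6 push 1 @ unit cost 9 (adds 9)
total cost = 117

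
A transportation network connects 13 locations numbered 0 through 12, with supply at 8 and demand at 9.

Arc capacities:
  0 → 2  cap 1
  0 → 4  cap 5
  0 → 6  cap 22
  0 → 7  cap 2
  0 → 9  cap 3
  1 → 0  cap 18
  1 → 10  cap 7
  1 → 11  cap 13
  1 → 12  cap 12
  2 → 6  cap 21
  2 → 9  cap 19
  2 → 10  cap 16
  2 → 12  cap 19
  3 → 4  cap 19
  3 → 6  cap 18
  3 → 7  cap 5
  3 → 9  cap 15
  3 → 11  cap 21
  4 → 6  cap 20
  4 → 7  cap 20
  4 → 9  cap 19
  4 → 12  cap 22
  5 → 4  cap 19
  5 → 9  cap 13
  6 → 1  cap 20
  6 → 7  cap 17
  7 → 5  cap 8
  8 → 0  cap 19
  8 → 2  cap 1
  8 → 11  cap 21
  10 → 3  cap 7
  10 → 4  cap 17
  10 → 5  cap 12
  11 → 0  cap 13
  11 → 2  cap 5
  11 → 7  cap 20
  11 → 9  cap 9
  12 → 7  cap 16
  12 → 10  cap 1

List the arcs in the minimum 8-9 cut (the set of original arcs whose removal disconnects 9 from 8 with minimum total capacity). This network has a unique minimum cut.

augment #1: 8→0→9 push 3
augment #2: 8→2→9 push 1
augment #3: 8→11→9 push 9
augment #4: 8→0→2→9 push 1
augment #5: 8→0→4→9 push 5
augment #6: 8→11→2→9 push 5
augment #7: 8→0→7→5→9 push 2
augment #8: 8→11→7→5→9 push 6
augment #9: 8→0→6→1→10→3→9 push 7
augment #10: 8→0→6→1→12→10→4→9 push 1
max flow = 40; residual-reachable set from 8 gives S-side
cut edges (S→T): {(0,2), (0,4), (0,9), (1,10), (7,5), (8,2), (11,2), (11,9), (12,10)} total cap 40

Min-cut arcs: {(0,2), (0,4), (0,9), (1,10), (7,5), (8,2), (11,2), (11,9), (12,10)} (total capacity 40)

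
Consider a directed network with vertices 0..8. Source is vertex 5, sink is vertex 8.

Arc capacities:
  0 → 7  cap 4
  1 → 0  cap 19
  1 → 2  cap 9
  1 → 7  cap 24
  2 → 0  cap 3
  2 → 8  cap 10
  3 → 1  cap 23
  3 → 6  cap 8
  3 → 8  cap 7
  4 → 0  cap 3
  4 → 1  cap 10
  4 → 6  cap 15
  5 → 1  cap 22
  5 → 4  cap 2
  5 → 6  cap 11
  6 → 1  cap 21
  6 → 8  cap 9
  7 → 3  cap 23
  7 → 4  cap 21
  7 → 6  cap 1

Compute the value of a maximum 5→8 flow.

augment #1: 5→6→8 bottleneck 9, total now 9
augment #2: 5→1→2→8 bottleneck 9, total now 18
augment #3: 5→1→7→3→8 bottleneck 7, total now 25

Maximum flow value: 25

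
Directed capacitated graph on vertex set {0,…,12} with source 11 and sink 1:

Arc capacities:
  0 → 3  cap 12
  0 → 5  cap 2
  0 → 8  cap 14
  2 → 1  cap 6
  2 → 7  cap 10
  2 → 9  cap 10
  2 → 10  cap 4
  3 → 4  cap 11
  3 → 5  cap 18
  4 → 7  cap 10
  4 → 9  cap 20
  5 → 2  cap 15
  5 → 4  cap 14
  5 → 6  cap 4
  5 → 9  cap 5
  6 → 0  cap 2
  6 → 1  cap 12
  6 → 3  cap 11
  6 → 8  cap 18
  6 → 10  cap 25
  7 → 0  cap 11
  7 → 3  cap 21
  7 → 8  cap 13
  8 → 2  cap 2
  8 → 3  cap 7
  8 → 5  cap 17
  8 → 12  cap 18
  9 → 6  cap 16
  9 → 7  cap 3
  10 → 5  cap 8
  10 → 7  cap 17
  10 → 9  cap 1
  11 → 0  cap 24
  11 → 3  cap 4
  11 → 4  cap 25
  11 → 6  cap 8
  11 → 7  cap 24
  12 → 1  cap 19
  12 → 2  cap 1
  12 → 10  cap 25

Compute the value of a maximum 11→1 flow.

Maximum flow value: 36

augment #1: 11→6→1 bottleneck 8, total now 8
augment #2: 11→0→5→2→1 bottleneck 2, total now 10
augment #3: 11→0→8→2→1 bottleneck 2, total now 12
augment #4: 11→0→8→12→1 bottleneck 12, total now 24
augment #5: 11→3→5→2→1 bottleneck 2, total now 26
augment #6: 11→3→5→6→1 bottleneck 2, total now 28
augment #7: 11→4→9→6→1 bottleneck 2, total now 30
augment #8: 11→7→8→12→1 bottleneck 6, total now 36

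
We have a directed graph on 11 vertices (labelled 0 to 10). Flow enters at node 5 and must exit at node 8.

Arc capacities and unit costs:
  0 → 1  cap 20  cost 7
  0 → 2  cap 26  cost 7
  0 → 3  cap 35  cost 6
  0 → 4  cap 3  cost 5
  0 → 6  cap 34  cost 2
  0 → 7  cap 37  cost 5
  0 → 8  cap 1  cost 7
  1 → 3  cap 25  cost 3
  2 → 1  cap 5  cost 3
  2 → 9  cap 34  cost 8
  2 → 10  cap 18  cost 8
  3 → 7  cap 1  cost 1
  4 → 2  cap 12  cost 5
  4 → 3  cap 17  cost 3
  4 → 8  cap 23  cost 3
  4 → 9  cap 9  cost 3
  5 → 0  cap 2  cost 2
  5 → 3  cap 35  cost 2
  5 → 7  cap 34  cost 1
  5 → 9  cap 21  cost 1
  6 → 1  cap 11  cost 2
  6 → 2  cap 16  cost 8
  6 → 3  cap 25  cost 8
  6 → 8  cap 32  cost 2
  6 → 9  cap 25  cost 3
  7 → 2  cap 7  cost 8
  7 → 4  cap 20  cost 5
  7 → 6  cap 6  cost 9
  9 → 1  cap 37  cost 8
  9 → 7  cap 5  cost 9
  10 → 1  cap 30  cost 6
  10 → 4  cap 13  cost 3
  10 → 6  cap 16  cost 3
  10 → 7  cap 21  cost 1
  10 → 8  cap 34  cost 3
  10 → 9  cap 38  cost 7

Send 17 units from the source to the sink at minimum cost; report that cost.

Minimum cost for 17 units: 147

shortest-cost path #1: 5→0→6→8 push 2 @ unit cost 6 (adds 12)
shortest-cost path #2: 5→7→4→8 push 15 @ unit cost 9 (adds 135)
total cost = 147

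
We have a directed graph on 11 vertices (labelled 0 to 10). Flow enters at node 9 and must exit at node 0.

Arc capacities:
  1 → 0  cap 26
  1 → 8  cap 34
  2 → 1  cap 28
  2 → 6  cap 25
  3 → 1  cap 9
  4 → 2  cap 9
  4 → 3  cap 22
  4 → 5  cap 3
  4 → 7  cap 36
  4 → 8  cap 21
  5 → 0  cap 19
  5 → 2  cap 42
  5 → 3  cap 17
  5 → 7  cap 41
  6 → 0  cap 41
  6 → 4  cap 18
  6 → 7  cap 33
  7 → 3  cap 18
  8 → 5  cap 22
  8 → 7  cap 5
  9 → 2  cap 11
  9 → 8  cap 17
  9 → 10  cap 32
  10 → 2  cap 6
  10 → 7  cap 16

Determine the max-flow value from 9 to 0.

augment #1: 9→2→1→0 bottleneck 11, total now 11
augment #2: 9→8→5→0 bottleneck 17, total now 28
augment #3: 9→10→2→1→0 bottleneck 6, total now 34
augment #4: 9→10→7→3→1→0 bottleneck 9, total now 43

Maximum flow value: 43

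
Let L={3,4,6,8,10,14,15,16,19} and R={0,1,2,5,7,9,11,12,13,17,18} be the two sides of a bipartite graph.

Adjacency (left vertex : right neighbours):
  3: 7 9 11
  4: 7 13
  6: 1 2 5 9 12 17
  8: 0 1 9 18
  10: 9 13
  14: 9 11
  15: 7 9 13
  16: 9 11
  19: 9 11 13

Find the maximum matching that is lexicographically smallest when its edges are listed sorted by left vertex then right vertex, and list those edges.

Lex-smallest maximum matching: {(3,7), (4,13), (6,1), (8,0), (10,9), (14,11)}

|M| = 6 (so the lex-smallest maximum matching has 6 edges)
process left vertices in ascending order; for each, take the smallest-labelled available neighbour that still permits 6 edges overall, or leave it unmatched if none does
lex-smallest matching: {3-7, 4-13, 6-1, 8-0, 10-9, 14-11}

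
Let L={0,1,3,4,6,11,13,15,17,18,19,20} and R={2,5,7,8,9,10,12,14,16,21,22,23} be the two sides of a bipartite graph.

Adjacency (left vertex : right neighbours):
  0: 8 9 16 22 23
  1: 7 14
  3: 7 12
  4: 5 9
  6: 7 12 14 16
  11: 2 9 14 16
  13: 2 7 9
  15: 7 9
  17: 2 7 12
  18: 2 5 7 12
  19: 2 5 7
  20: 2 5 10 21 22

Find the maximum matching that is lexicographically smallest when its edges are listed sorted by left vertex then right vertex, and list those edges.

Lex-smallest maximum matching: {(0,8), (1,7), (3,12), (4,5), (6,14), (11,16), (13,2), (15,9), (20,10)}

|M| = 9 (so the lex-smallest maximum matching has 9 edges)
process left vertices in ascending order; for each, take the smallest-labelled available neighbour that still permits 9 edges overall, or leave it unmatched if none does
lex-smallest matching: {0-8, 1-7, 3-12, 4-5, 6-14, 11-16, 13-2, 15-9, 20-10}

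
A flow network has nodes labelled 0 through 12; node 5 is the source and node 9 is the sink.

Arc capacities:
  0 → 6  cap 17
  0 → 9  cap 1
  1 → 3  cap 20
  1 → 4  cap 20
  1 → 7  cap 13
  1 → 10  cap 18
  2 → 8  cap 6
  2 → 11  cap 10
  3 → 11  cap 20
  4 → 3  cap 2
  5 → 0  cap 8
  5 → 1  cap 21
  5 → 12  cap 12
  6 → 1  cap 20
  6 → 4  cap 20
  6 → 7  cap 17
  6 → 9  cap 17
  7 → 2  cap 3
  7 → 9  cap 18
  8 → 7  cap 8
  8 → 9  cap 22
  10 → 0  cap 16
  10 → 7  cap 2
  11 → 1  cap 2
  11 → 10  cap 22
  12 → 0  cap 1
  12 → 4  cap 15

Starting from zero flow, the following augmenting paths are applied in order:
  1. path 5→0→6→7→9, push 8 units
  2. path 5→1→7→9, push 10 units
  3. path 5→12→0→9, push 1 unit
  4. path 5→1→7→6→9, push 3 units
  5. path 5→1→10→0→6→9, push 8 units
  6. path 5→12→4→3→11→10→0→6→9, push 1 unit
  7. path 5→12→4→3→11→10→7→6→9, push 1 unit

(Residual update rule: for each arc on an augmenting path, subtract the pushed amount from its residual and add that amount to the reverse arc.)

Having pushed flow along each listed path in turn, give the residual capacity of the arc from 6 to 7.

after path 1 (5→0→6→7→9, push 8): res(6,7)=9
after path 2 (5→1→7→9, push 10): res(6,7)=9
after path 3 (5→12→0→9, push 1): res(6,7)=9
after path 4 (5→1→7→6→9, push 3): res(6,7)=12
after path 5 (5→1→10→0→6→9, push 8): res(6,7)=12
after path 6 (5→12→4→3→11→10→0→6→9, push 1): res(6,7)=12
after path 7 (5→12→4→3→11→10→7→6→9, push 1): res(6,7)=13

Residual capacity of (6,7): 13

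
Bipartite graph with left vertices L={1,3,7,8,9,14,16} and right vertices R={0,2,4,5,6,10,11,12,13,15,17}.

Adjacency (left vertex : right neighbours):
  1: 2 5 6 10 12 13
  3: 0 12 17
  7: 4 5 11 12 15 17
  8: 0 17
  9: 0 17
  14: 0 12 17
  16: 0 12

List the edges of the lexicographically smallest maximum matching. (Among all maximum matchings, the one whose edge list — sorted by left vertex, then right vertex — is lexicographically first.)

|M| = 5 (so the lex-smallest maximum matching has 5 edges)
process left vertices in ascending order; for each, take the smallest-labelled available neighbour that still permits 5 edges overall, or leave it unmatched if none does
lex-smallest matching: {1-2, 3-0, 7-4, 8-17, 14-12}

Lex-smallest maximum matching: {(1,2), (3,0), (7,4), (8,17), (14,12)}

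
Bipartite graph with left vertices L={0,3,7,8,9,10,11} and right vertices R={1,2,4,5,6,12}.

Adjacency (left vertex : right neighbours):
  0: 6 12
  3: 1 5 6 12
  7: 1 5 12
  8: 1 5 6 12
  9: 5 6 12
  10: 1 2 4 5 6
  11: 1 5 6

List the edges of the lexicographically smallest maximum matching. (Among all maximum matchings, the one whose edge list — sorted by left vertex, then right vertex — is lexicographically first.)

|M| = 5 (so the lex-smallest maximum matching has 5 edges)
process left vertices in ascending order; for each, take the smallest-labelled available neighbour that still permits 5 edges overall, or leave it unmatched if none does
lex-smallest matching: {0-6, 3-1, 7-5, 8-12, 10-2}

Lex-smallest maximum matching: {(0,6), (3,1), (7,5), (8,12), (10,2)}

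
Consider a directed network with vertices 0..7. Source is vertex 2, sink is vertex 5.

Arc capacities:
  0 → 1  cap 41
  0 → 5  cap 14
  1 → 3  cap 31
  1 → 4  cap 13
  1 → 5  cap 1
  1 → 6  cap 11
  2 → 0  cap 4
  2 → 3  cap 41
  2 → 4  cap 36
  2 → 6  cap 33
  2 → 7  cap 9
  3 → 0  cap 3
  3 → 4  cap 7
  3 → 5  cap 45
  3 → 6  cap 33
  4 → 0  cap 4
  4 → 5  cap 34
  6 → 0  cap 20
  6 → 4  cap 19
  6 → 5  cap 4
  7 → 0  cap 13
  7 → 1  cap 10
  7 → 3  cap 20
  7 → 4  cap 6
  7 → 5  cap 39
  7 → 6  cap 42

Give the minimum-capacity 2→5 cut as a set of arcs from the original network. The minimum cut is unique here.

augment #1: 2→0→5 push 4
augment #2: 2→3→5 push 41
augment #3: 2→4→5 push 34
augment #4: 2→6→5 push 4
augment #5: 2→7→5 push 9
augment #6: 2→4→0→5 push 2
augment #7: 2→6→0→5 push 8
augment #8: 2→6→0→1→5 push 1
augment #9: 2→6→0→1→3→5 push 4
max flow = 107; residual-reachable set from 2 gives S-side
cut edges (S→T): {(0,5), (1,5), (2,7), (3,5), (4,5), (6,5)} total cap 107

Min-cut arcs: {(0,5), (1,5), (2,7), (3,5), (4,5), (6,5)} (total capacity 107)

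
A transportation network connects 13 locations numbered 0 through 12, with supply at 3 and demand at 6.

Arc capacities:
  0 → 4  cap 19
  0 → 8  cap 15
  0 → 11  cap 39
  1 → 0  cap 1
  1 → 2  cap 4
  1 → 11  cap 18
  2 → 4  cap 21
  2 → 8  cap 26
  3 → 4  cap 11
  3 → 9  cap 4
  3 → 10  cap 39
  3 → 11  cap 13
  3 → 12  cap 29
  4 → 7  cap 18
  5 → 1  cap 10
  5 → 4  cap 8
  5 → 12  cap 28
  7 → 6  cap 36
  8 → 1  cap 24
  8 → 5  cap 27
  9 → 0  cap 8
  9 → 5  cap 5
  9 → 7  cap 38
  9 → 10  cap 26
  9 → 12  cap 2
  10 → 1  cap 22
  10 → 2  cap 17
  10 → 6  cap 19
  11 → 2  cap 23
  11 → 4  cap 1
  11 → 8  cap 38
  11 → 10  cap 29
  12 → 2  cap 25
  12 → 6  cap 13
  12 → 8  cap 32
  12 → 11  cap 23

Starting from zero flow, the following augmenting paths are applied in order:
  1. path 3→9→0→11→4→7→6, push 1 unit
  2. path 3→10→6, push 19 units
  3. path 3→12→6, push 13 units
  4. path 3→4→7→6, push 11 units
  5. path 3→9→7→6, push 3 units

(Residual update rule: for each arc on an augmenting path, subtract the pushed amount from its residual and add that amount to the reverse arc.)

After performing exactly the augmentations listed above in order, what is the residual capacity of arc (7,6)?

Residual capacity of (7,6): 21

after path 1 (3→9→0→11→4→7→6, push 1): res(7,6)=35
after path 2 (3→10→6, push 19): res(7,6)=35
after path 3 (3→12→6, push 13): res(7,6)=35
after path 4 (3→4→7→6, push 11): res(7,6)=24
after path 5 (3→9→7→6, push 3): res(7,6)=21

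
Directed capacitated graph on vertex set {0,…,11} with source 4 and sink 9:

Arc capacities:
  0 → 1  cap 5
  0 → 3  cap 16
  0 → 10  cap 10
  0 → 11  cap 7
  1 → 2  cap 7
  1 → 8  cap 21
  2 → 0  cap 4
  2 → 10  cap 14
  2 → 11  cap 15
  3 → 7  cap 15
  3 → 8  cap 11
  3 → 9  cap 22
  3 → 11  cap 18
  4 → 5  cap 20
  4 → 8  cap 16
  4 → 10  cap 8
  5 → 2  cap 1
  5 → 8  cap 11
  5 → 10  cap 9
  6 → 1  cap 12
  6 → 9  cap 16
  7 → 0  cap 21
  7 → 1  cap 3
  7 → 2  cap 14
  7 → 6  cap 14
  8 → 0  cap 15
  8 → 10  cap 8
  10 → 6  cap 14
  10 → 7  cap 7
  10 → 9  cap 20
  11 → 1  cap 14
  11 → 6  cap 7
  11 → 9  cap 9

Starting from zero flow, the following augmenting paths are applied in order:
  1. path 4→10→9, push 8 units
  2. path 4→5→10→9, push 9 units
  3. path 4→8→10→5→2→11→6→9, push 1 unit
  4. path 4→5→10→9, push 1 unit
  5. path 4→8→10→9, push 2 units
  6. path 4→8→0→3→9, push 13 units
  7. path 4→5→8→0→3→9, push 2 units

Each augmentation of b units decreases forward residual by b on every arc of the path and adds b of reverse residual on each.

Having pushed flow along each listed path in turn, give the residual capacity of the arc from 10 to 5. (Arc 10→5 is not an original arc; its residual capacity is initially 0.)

after path 1 (4→10→9, push 8): res(10,5)=0
after path 2 (4→5→10→9, push 9): res(10,5)=9
after path 3 (4→8→10→5→2→11→6→9, push 1): res(10,5)=8
after path 4 (4→5→10→9, push 1): res(10,5)=9
after path 5 (4→8→10→9, push 2): res(10,5)=9
after path 6 (4→8→0→3→9, push 13): res(10,5)=9
after path 7 (4→5→8→0→3→9, push 2): res(10,5)=9

Residual capacity of (10,5): 9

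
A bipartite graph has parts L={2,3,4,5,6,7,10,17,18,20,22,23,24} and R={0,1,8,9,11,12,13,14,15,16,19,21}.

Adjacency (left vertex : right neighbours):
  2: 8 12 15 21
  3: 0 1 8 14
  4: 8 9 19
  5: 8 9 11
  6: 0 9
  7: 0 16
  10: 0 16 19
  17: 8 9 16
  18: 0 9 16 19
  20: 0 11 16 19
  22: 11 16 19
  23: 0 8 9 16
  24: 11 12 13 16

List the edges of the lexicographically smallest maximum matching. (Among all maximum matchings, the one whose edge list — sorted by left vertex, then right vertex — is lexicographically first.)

Lex-smallest maximum matching: {(2,12), (3,1), (4,8), (5,9), (6,0), (7,16), (10,19), (20,11), (24,13)}

|M| = 9 (so the lex-smallest maximum matching has 9 edges)
process left vertices in ascending order; for each, take the smallest-labelled available neighbour that still permits 9 edges overall, or leave it unmatched if none does
lex-smallest matching: {2-12, 3-1, 4-8, 5-9, 6-0, 7-16, 10-19, 20-11, 24-13}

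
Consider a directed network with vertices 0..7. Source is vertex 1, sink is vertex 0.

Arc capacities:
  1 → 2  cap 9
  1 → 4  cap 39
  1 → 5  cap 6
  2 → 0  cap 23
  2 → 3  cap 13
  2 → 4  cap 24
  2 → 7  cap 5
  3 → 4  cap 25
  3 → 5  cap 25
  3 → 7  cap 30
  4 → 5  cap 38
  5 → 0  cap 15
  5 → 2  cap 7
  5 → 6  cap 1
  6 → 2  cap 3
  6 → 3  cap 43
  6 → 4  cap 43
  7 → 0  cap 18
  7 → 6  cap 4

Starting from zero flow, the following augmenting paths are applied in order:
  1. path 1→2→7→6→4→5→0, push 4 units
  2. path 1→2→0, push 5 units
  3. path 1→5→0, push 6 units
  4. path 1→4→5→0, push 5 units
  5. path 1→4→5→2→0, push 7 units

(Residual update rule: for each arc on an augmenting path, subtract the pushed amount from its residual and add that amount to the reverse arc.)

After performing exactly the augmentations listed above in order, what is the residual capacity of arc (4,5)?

after path 1 (1→2→7→6→4→5→0, push 4): res(4,5)=34
after path 2 (1→2→0, push 5): res(4,5)=34
after path 3 (1→5→0, push 6): res(4,5)=34
after path 4 (1→4→5→0, push 5): res(4,5)=29
after path 5 (1→4→5→2→0, push 7): res(4,5)=22

Residual capacity of (4,5): 22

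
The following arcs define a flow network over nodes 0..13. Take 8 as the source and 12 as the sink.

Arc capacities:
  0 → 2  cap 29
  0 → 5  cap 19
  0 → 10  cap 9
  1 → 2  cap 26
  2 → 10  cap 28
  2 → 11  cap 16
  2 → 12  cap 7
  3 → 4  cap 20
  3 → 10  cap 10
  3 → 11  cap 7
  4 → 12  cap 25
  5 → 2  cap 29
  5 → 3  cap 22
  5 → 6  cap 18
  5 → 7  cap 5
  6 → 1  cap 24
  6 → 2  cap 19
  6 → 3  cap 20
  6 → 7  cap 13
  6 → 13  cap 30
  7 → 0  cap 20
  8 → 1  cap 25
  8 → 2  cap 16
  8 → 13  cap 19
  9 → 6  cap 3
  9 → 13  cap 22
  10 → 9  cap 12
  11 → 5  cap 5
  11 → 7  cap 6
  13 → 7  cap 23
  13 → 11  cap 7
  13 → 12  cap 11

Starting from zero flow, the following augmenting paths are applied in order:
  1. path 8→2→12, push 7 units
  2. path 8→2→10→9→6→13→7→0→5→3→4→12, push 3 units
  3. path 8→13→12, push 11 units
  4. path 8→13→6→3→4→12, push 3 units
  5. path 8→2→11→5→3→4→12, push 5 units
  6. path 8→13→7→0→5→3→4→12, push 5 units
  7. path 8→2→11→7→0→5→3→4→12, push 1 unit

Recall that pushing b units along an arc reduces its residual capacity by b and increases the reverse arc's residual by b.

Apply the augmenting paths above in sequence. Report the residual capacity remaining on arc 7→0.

after path 1 (8→2→12, push 7): res(7,0)=20
after path 2 (8→2→10→9→6→13→7→0→5→3→4→12, push 3): res(7,0)=17
after path 3 (8→13→12, push 11): res(7,0)=17
after path 4 (8→13→6→3→4→12, push 3): res(7,0)=17
after path 5 (8→2→11→5→3→4→12, push 5): res(7,0)=17
after path 6 (8→13→7→0→5→3→4→12, push 5): res(7,0)=12
after path 7 (8→2→11→7→0→5→3→4→12, push 1): res(7,0)=11

Residual capacity of (7,0): 11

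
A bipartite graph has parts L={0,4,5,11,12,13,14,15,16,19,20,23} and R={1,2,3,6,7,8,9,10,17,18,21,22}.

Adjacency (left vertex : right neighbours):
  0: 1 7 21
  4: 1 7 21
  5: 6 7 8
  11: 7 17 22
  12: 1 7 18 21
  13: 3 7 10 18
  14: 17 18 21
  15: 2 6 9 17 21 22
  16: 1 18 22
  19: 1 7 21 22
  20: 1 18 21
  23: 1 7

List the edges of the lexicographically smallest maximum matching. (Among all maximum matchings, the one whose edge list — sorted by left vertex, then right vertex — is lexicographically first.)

|M| = 9 (so the lex-smallest maximum matching has 9 edges)
process left vertices in ascending order; for each, take the smallest-labelled available neighbour that still permits 9 edges overall, or leave it unmatched if none does
lex-smallest matching: {0-1, 4-7, 5-6, 11-17, 12-18, 13-3, 14-21, 15-2, 16-22}

Lex-smallest maximum matching: {(0,1), (4,7), (5,6), (11,17), (12,18), (13,3), (14,21), (15,2), (16,22)}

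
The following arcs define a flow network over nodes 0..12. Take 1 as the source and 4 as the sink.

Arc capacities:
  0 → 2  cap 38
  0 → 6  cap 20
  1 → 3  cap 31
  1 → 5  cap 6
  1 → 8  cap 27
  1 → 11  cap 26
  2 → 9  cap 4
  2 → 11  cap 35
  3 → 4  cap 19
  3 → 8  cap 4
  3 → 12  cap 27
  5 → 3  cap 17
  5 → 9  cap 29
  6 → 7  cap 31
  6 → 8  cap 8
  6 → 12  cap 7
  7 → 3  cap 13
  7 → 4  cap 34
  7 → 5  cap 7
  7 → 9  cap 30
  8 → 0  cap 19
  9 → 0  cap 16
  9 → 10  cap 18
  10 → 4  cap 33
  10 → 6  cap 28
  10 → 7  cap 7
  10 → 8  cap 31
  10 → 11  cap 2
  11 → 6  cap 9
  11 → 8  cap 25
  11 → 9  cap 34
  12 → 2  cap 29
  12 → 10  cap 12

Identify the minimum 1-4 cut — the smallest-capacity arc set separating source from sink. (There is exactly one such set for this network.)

Min-cut arcs: {(0,6), (3,4), (9,10), (11,6), (12,10)} (total capacity 78)

augment #1: 1→3→4 push 19
augment #2: 1→3→12→10→4 push 12
augment #3: 1→5→9→10→4 push 6
augment #4: 1→11→6→7→4 push 9
augment #5: 1→11→9→10→4 push 12
augment #6: 1→8→0→6→7→4 push 19
augment #7: 1→11→9→0→6→7→4 push 1
max flow = 78; residual-reachable set from 1 gives S-side
cut edges (S→T): {(0,6), (3,4), (9,10), (11,6), (12,10)} total cap 78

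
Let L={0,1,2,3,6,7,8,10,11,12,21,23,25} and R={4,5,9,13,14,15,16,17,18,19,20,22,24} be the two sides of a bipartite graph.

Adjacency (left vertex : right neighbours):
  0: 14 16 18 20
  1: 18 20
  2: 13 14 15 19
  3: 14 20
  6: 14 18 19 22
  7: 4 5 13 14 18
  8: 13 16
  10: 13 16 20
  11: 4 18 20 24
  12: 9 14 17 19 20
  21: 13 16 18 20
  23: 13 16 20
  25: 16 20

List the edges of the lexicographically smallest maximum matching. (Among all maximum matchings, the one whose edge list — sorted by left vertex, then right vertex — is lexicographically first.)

Lex-smallest maximum matching: {(0,14), (1,18), (2,15), (3,20), (6,19), (7,4), (8,13), (10,16), (11,24), (12,9)}

|M| = 10 (so the lex-smallest maximum matching has 10 edges)
process left vertices in ascending order; for each, take the smallest-labelled available neighbour that still permits 10 edges overall, or leave it unmatched if none does
lex-smallest matching: {0-14, 1-18, 2-15, 3-20, 6-19, 7-4, 8-13, 10-16, 11-24, 12-9}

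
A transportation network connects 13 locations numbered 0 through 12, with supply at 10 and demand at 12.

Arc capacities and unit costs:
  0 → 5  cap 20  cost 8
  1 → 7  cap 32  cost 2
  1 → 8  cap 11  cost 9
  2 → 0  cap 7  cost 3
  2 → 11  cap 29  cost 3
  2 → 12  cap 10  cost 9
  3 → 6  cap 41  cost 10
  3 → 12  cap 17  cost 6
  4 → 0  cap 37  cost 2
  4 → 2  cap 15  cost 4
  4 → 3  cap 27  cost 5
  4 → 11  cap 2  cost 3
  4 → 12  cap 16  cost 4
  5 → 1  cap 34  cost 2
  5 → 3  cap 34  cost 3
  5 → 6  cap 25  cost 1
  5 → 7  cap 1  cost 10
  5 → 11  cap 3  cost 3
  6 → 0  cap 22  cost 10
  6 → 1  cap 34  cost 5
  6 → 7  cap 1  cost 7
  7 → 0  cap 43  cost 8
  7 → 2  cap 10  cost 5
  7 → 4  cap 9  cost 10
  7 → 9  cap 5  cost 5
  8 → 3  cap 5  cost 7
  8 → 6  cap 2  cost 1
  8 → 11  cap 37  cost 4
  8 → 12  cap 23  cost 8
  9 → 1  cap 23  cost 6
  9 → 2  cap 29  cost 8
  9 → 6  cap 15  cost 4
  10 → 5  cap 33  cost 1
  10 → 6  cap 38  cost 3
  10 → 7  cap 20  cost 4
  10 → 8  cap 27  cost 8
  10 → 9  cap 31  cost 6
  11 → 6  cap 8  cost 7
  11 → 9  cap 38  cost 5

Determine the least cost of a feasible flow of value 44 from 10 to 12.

Minimum cost for 44 units: 610

shortest-cost path #1: 10→5→3→12 push 17 @ unit cost 10 (adds 170)
shortest-cost path #2: 10→8→12 push 23 @ unit cost 16 (adds 368)
shortest-cost path #3: 10→7→2→12 push 4 @ unit cost 18 (adds 72)
total cost = 610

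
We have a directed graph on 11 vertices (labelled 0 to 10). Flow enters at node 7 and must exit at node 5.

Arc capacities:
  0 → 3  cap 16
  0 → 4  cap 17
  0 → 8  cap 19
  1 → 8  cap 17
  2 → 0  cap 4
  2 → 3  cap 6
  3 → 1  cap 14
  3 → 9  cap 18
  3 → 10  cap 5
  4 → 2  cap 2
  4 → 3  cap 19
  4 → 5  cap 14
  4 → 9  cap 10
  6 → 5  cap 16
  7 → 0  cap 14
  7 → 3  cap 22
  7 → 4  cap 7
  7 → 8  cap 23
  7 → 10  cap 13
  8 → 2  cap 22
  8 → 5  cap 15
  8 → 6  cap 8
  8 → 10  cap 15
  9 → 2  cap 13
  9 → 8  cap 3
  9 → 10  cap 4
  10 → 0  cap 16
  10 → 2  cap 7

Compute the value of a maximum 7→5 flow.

augment #1: 7→4→5 bottleneck 7, total now 7
augment #2: 7→8→5 bottleneck 15, total now 22
augment #3: 7→0→4→5 bottleneck 7, total now 29
augment #4: 7→8→6→5 bottleneck 8, total now 37

Maximum flow value: 37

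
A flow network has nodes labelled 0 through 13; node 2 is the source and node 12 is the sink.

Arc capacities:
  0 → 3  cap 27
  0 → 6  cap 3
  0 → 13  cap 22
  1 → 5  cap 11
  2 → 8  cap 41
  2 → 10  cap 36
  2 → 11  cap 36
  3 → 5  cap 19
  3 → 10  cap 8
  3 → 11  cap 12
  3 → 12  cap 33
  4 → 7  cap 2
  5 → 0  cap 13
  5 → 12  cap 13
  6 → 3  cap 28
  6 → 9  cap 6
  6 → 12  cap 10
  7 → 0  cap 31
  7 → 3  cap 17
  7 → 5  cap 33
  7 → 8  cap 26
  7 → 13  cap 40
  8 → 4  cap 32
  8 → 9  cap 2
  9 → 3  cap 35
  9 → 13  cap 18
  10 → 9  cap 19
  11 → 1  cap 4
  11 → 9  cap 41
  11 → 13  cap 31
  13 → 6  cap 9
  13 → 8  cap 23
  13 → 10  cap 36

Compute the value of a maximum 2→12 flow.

augment #1: 2→8→9→3→12 bottleneck 2, total now 2
augment #2: 2→10→9→3→12 bottleneck 19, total now 21
augment #3: 2→11→1→5→12 bottleneck 4, total now 25
augment #4: 2→11→9→3→12 bottleneck 12, total now 37
augment #5: 2→11→13→6→12 bottleneck 9, total now 46
augment #6: 2→8→4→7→5→12 bottleneck 2, total now 48
augment #7: 2→11→9→3→5→12 bottleneck 2, total now 50

Maximum flow value: 50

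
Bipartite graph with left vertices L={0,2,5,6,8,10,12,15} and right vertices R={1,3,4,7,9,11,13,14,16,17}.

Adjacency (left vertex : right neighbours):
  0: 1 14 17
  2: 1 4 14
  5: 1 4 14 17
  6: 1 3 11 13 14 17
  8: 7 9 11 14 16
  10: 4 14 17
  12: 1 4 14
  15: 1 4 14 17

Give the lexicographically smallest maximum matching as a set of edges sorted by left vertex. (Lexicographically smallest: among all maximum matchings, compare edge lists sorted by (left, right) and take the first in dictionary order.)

|M| = 6 (so the lex-smallest maximum matching has 6 edges)
process left vertices in ascending order; for each, take the smallest-labelled available neighbour that still permits 6 edges overall, or leave it unmatched if none does
lex-smallest matching: {0-1, 2-4, 5-14, 6-3, 8-7, 10-17}

Lex-smallest maximum matching: {(0,1), (2,4), (5,14), (6,3), (8,7), (10,17)}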